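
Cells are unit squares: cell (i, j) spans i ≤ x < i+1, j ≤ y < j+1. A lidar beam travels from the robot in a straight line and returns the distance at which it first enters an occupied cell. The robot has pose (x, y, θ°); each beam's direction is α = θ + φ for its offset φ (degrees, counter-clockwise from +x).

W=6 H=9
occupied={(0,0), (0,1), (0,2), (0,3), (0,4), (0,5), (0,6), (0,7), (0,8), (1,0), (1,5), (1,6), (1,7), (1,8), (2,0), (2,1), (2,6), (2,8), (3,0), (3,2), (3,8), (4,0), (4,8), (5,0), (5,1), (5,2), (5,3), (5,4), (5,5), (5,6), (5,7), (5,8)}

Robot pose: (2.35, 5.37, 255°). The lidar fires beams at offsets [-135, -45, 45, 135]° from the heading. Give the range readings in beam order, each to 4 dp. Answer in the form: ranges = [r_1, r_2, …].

ranges = [0.7000, 0.4041, 2.7366, 3.0600]

beam 1: φ=-135°, α=120°
  dir = (cos 120°, sin 120°) = (-0.5000, 0.8660); from cell (2,5)
  next x-line at t=0.7000, next y-line at t=0.7275; Δt_x=2.0000, Δt_y=1.1547
    x: enter (1,5) at t=0.7000 ← occupied
  → r_1 = 0.7000
beam 2: φ=-45°, α=210°
  dir = (cos 210°, sin 210°) = (-0.8660, -0.5000); from cell (2,5)
  next x-line at t=0.4041, next y-line at t=0.7400; Δt_x=1.1547, Δt_y=2.0000
    x: enter (1,5) at t=0.4041 ← occupied
  → r_2 = 0.4041
beam 3: φ=45°, α=300°
  dir = (cos 300°, sin 300°) = (0.5000, -0.8660); from cell (2,5)
  next x-line at t=1.3000, next y-line at t=0.4272; Δt_x=2.0000, Δt_y=1.1547
    y: enter (2,4) at t=0.4272
    x: enter (3,4) at t=1.3000
    y: enter (3,3) at t=1.5819
    y: enter (3,2) at t=2.7366 ← occupied
  → r_3 = 2.7366
beam 4: φ=135°, α=30°
  dir = (cos 30°, sin 30°) = (0.8660, 0.5000); from cell (2,5)
  next x-line at t=0.7506, next y-line at t=1.2600; Δt_x=1.1547, Δt_y=2.0000
    x: enter (3,5) at t=0.7506
    y: enter (3,6) at t=1.2600
    x: enter (4,6) at t=1.9053
    x: enter (5,6) at t=3.0600 ← occupied
  → r_4 = 3.0600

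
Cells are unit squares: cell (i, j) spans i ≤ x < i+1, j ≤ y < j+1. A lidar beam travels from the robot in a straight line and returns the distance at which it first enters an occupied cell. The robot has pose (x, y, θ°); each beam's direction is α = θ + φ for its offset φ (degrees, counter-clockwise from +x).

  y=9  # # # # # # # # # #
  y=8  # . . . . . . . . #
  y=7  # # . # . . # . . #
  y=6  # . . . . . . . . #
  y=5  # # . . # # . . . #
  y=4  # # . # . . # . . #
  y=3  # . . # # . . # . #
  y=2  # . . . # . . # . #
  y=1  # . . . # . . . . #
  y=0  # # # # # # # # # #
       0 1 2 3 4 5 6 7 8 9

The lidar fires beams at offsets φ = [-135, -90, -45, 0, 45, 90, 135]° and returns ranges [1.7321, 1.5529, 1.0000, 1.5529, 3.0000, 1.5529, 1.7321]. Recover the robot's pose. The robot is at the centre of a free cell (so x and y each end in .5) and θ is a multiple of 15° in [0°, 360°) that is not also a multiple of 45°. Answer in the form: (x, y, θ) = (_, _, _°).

Candidates: 49 free-cell centres × 16 headings = 784 poses. Raycast each; keep the one whose scan matches to 4 dp.
  (8.5, 5.5, 300°): beam 1 = 6.7293 ≠ 1.7321 ✗
  (3.5, 6.5, 75°): beam 1 = 1.0000 ≠ 1.7321 ✗
  (2.5, 1.5, 30°): beam 1 = 0.5176 ≠ 1.7321 ✗
  (6.5, 8.5, 60°): beam 1 = 0.5176 ≠ 1.7321 ✗
  …
  (7.5, 5.5, 255°): r_1=1.7321, r_2=1.5529, r_3=1.0000, r_4=1.5529, r_5=3.0000, r_6=1.5529, r_7=1.7321 — all match ✓
No second candidate reproduces the full scan.

(x, y, θ) = (7.5, 5.5, 255°)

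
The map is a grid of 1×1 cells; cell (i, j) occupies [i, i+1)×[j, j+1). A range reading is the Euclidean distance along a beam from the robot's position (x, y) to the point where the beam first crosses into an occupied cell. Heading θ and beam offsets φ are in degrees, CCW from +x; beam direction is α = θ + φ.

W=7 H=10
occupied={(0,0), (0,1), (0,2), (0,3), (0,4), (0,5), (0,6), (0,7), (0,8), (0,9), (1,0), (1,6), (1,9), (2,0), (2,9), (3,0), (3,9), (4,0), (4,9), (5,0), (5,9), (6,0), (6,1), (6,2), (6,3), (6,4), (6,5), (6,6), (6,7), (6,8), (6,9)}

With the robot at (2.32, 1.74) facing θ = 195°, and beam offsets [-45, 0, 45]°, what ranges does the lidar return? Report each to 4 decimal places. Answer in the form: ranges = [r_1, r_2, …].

ranges = [1.5242, 1.3666, 0.8545]

beam 1: φ=-45°, α=150°
  dir = (cos 150°, sin 150°) = (-0.8660, 0.5000); from cell (2,1)
  next x-line at t=0.3695, next y-line at t=0.5200; Δt_x=1.1547, Δt_y=2.0000
    x: enter (1,1) at t=0.3695
    y: enter (1,2) at t=0.5200
    x: enter (0,2) at t=1.5242 ← occupied
  → r_1 = 1.5242
beam 2: φ=0°, α=195°
  dir = (cos 195°, sin 195°) = (-0.9659, -0.2588); from cell (2,1)
  next x-line at t=0.3313, next y-line at t=2.8591; Δt_x=1.0353, Δt_y=3.8637
    x: enter (1,1) at t=0.3313
    x: enter (0,1) at t=1.3666 ← occupied
  → r_2 = 1.3666
beam 3: φ=45°, α=240°
  dir = (cos 240°, sin 240°) = (-0.5000, -0.8660); from cell (2,1)
  next x-line at t=0.6400, next y-line at t=0.8545; Δt_x=2.0000, Δt_y=1.1547
    x: enter (1,1) at t=0.6400
    y: enter (1,0) at t=0.8545 ← occupied
  → r_3 = 0.8545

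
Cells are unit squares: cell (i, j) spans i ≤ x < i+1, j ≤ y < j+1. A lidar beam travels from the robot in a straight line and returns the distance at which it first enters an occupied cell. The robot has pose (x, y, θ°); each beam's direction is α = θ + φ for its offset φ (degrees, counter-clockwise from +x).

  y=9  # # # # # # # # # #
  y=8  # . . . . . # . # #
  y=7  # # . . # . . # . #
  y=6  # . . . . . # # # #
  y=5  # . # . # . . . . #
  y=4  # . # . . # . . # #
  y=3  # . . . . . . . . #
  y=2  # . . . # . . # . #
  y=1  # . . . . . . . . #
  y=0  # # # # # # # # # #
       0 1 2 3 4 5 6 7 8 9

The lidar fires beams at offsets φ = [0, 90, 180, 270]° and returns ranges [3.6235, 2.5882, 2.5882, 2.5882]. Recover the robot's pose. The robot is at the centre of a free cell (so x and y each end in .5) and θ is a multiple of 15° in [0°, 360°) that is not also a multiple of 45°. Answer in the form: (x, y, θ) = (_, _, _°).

Enumerate (i+0.5, j+0.5, θ) over the 49 free cells and 16 admissible headings. For each, cast all 4 beams and compare to the given ranges.
  (7.5, 3.5, 165°): beam 1 = 1.9319 ≠ 3.6235 ✗
  (1.5, 8.5, 300°): beam 1 = 0.5774 ≠ 3.6235 ✗
  (3.5, 3.5, 120°): beam 1 = 1.0000 ≠ 3.6235 ✗
  …
  (6.5, 3.5, 165°): r_1=3.6235, r_2=2.5882, r_3=2.5882, r_4=2.5882 — all match ✓
Only this pose fits every beam.

(x, y, θ) = (6.5, 3.5, 165°)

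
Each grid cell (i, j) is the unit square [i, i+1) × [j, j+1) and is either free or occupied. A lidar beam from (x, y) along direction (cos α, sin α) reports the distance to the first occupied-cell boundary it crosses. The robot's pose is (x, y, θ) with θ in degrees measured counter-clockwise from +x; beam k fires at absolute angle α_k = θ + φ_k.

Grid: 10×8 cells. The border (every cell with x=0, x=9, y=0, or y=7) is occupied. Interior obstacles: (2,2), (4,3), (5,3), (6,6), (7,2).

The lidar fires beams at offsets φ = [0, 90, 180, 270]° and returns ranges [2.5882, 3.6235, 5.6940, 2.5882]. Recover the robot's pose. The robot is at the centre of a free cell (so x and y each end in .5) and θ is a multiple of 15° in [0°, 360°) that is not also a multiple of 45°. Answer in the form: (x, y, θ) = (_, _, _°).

(x, y, θ) = (3.5, 4.5, 195°)

Enumerate (i+0.5, j+0.5, θ) over the 43 free cells and 16 admissible headings. For each, cast all 4 beams and compare to the given ranges.
  (6.5, 1.5, 255°): beam 1 = 0.5176 ≠ 2.5882 ✗
  (6.5, 4.5, 330°): beam 1 = 2.8868 ≠ 2.5882 ✗
  (8.5, 2.5, 105°): beam 1 = 4.6587 ≠ 2.5882 ✗
  (4.5, 6.5, 75°): beam 1 = 0.5176 ≠ 2.5882 ✗
  …
  (3.5, 4.5, 195°): r_1=2.5882, r_2=3.6235, r_3=5.6940, r_4=2.5882 — all match ✓
Only this pose fits every beam.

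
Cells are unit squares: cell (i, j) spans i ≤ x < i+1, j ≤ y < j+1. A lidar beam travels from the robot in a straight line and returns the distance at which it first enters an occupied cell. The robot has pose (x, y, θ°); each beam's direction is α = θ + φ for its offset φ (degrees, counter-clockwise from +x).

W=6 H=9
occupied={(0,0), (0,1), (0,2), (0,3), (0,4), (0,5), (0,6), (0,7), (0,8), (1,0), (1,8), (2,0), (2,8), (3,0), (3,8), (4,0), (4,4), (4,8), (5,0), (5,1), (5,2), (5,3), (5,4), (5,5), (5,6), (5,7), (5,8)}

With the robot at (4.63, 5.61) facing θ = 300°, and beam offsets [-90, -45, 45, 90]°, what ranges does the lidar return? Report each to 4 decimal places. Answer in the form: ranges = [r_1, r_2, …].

beam 1: φ=-90°, α=210°
  direction (-0.8660, -0.5000); cell (4,5); t to first gridline: x 0.7275, y 1.2200 (then +1.1547 / +2.0000)
    (3,5) via x @ 0.7275
    (3,4) via y @ 1.2200
    (2,4) via x @ 1.8822
    (1,4) via x @ 3.0369
    (1,3) via y @ 3.2200
    (0,3) via x @ 4.1916  # hit
  → r_1 = 4.1916
beam 2: φ=-45°, α=255°
  direction (-0.2588, -0.9659); cell (4,5); t to first gridline: x 2.4341, y 0.6315 (then +3.8637 / +1.0353)
    (4,4) via y @ 0.6315  # hit
  → r_2 = 0.6315
beam 3: φ=45°, α=345°
  direction (0.9659, -0.2588); cell (4,5); t to first gridline: x 0.3831, y 2.3569 (then +1.0353 / +3.8637)
    (5,5) via x @ 0.3831  # hit
  → r_3 = 0.3831
beam 4: φ=90°, α=30°
  direction (0.8660, 0.5000); cell (4,5); t to first gridline: x 0.4272, y 0.7800 (then +1.1547 / +2.0000)
    (5,5) via x @ 0.4272  # hit
  → r_4 = 0.4272

ranges = [4.1916, 0.6315, 0.3831, 0.4272]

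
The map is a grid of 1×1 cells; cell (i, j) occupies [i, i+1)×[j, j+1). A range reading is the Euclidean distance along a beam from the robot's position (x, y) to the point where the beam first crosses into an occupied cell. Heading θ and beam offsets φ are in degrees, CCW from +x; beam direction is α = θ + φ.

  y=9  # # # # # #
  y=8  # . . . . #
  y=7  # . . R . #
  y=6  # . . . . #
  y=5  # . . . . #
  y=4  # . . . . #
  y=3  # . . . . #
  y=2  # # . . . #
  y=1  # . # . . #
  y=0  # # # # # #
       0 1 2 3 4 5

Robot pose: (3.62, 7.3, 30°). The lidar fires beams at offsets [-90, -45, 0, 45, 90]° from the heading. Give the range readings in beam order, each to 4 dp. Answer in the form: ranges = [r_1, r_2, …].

ranges = [2.7600, 1.4287, 1.5935, 1.7600, 1.9630]

beam 1: φ=-90°, α=300°
  dir = (cos 300°, sin 300°) = (0.5000, -0.8660); from cell (3,7)
  next x-line at t=0.7600, next y-line at t=0.3464; Δt_x=2.0000, Δt_y=1.1547
    y: enter (3,6) at t=0.3464
    x: enter (4,6) at t=0.7600
    y: enter (4,5) at t=1.5011
    y: enter (4,4) at t=2.6558
    x: enter (5,4) at t=2.7600 ← occupied
  → r_1 = 2.7600
beam 2: φ=-45°, α=345°
  dir = (cos 345°, sin 345°) = (0.9659, -0.2588); from cell (3,7)
  next x-line at t=0.3934, next y-line at t=1.1591; Δt_x=1.0353, Δt_y=3.8637
    x: enter (4,7) at t=0.3934
    y: enter (4,6) at t=1.1591
    x: enter (5,6) at t=1.4287 ← occupied
  → r_2 = 1.4287
beam 3: φ=0°, α=30°
  dir = (cos 30°, sin 30°) = (0.8660, 0.5000); from cell (3,7)
  next x-line at t=0.4388, next y-line at t=1.4000; Δt_x=1.1547, Δt_y=2.0000
    x: enter (4,7) at t=0.4388
    y: enter (4,8) at t=1.4000
    x: enter (5,8) at t=1.5935 ← occupied
  → r_3 = 1.5935
beam 4: φ=45°, α=75°
  dir = (cos 75°, sin 75°) = (0.2588, 0.9659); from cell (3,7)
  next x-line at t=1.4682, next y-line at t=0.7247; Δt_x=3.8637, Δt_y=1.0353
    y: enter (3,8) at t=0.7247
    x: enter (4,8) at t=1.4682
    y: enter (4,9) at t=1.7600 ← occupied
  → r_4 = 1.7600
beam 5: φ=90°, α=120°
  dir = (cos 120°, sin 120°) = (-0.5000, 0.8660); from cell (3,7)
  next x-line at t=1.2400, next y-line at t=0.8083; Δt_x=2.0000, Δt_y=1.1547
    y: enter (3,8) at t=0.8083
    x: enter (2,8) at t=1.2400
    y: enter (2,9) at t=1.9630 ← occupied
  → r_5 = 1.9630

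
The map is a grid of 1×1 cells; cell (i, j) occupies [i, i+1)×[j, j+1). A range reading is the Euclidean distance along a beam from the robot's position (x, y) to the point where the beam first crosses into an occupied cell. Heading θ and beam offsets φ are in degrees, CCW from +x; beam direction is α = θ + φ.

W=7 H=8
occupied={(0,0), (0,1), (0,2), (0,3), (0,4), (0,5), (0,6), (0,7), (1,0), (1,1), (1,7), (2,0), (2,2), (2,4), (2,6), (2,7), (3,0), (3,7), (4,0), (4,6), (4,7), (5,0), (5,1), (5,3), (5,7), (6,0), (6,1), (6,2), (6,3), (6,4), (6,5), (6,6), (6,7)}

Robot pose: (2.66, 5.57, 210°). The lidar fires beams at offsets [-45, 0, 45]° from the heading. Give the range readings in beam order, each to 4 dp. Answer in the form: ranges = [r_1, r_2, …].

ranges = [1.7186, 1.9168, 0.5901]

beam 1: φ=-45°, α=165°
  dir = (cos 165°, sin 165°) = (-0.9659, 0.2588); from cell (2,5)
  next x-line at t=0.6833, next y-line at t=1.6614; Δt_x=1.0353, Δt_y=3.8637
    x: enter (1,5) at t=0.6833
    y: enter (1,6) at t=1.6614
    x: enter (0,6) at t=1.7186 ← occupied
  → r_1 = 1.7186
beam 2: φ=0°, α=210°
  dir = (cos 210°, sin 210°) = (-0.8660, -0.5000); from cell (2,5)
  next x-line at t=0.7621, next y-line at t=1.1400; Δt_x=1.1547, Δt_y=2.0000
    x: enter (1,5) at t=0.7621
    y: enter (1,4) at t=1.1400
    x: enter (0,4) at t=1.9168 ← occupied
  → r_2 = 1.9168
beam 3: φ=45°, α=255°
  dir = (cos 255°, sin 255°) = (-0.2588, -0.9659); from cell (2,5)
  next x-line at t=2.5500, next y-line at t=0.5901; Δt_x=3.8637, Δt_y=1.0353
    y: enter (2,4) at t=0.5901 ← occupied
  → r_3 = 0.5901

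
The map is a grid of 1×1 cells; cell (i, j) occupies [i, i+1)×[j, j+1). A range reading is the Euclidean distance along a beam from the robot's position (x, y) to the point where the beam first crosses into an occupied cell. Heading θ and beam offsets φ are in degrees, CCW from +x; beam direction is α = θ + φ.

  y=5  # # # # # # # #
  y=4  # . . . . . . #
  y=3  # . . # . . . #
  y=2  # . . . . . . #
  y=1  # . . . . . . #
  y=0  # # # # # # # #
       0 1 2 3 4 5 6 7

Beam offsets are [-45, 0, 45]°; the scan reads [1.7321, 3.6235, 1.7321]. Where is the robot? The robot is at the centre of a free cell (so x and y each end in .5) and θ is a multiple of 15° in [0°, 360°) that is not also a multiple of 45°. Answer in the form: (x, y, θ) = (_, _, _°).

The pose lattice has 23·16 = 368 candidates. Test each by forward raycasting.
  (2.5, 3.5, 210°): beam 1 = 1.5529 ≠ 1.7321 ✗
  (5.5, 3.5, 105°): beam 2 = 1.5529 ≠ 3.6235 ✗
  (5.5, 4.5, 75°): beam 1 = 1.0000 ≠ 1.7321 ✗
  (6.5, 1.5, 150°): beam 1 = 3.6235 ≠ 1.7321 ✗
  …
  (2.5, 1.5, 105°): r_1=1.7321, r_2=3.6235, r_3=1.7321 — all match ✓
Unique over the lattice → pose = (2.5, 1.5, 105°).

(x, y, θ) = (2.5, 1.5, 105°)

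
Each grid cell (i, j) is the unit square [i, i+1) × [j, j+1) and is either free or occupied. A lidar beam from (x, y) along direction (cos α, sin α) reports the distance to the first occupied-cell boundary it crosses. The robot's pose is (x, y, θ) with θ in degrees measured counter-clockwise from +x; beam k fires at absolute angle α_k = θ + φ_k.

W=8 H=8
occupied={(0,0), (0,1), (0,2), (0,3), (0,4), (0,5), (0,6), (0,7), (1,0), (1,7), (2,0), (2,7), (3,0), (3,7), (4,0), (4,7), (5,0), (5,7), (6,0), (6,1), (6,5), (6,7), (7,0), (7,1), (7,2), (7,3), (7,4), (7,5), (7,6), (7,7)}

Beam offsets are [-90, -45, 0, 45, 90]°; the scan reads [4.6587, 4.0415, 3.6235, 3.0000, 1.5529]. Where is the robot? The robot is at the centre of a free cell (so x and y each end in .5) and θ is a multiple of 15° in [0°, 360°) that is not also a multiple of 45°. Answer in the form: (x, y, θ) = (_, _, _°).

(x, y, θ) = (2.5, 3.5, 75°)

Enumerate (i+0.5, j+0.5, θ) over the 34 free cells and 16 admissible headings. For each, cast all 5 beams and compare to the given ranges.
  (3.5, 3.5, 165°): beam 1 = 3.6235 ≠ 4.6587 ✗
  (5.5, 4.5, 105°): beam 1 = 1.5529 ≠ 4.6587 ✗
  (2.5, 1.5, 120°): beam 1 = 5.1962 ≠ 4.6587 ✗
  …
  (2.5, 3.5, 75°): r_1=4.6587, r_2=4.0415, r_3=3.6235, r_4=3.0000, r_5=1.5529 — all match ✓
Unique over the lattice → pose = (2.5, 3.5, 75°).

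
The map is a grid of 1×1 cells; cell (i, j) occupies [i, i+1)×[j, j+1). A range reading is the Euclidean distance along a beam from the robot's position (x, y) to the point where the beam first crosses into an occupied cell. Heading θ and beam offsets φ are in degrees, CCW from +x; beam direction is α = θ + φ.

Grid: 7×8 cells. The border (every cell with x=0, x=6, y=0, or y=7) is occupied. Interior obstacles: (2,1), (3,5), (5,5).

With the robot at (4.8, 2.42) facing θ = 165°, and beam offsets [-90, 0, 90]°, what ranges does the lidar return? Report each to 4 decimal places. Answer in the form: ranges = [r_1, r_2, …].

ranges = [2.6710, 3.9340, 1.4701]

beam 1: φ=-90°, α=75°
  direction (0.2588, 0.9659); cell (4,2); t to first gridline: x 0.7727, y 0.6005 (then +3.8637 / +1.0353)
    (4,3) via y @ 0.6005
    (5,3) via x @ 0.7727
    (5,4) via y @ 1.6357
    (5,5) via y @ 2.6710  # hit
  → r_1 = 2.6710
beam 2: φ=0°, α=165°
  direction (-0.9659, 0.2588); cell (4,2); t to first gridline: x 0.8282, y 2.2409 (then +1.0353 / +3.8637)
    (3,2) via x @ 0.8282
    (2,2) via x @ 1.8635
    (2,3) via y @ 2.2409
    (1,3) via x @ 2.8988
    (0,3) via x @ 3.9340  # hit
  → r_2 = 3.9340
beam 3: φ=90°, α=255°
  direction (-0.2588, -0.9659); cell (4,2); t to first gridline: x 3.0910, y 0.4348 (then +3.8637 / +1.0353)
    (4,1) via y @ 0.4348
    (4,0) via y @ 1.4701  # hit
  → r_3 = 1.4701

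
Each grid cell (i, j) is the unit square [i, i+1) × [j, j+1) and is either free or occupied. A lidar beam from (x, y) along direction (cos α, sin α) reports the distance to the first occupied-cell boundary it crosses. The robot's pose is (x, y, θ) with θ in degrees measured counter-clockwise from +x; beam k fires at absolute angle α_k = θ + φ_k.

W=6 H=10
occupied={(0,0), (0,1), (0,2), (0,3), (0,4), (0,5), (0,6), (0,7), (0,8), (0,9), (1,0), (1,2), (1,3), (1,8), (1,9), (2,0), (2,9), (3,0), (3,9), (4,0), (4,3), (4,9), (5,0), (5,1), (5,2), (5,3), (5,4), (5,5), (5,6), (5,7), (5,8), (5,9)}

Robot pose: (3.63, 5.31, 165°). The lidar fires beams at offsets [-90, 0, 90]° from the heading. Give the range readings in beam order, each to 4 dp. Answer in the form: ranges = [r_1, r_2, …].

ranges = [3.8202, 2.7228, 4.4620]

beam 1: φ=-90°, α=75°
  d=(0.2588,0.9659)  start (3,5)  tX=1.4296 tY=0.7143  stride 1/|dx|=3.8637 1/|dy|=1.0353
    cross y-line → (3,6), t=0.7143
    cross x-line → (4,6), t=1.4296
    cross y-line → (4,7), t=1.7496
    cross y-line → (4,8), t=2.7849
    cross y-line → (4,9), t=3.8202 (wall)
  → r_1 = 3.8202
beam 2: φ=0°, α=165°
  d=(-0.9659,0.2588)  start (3,5)  tX=0.6522 tY=2.6660  stride 1/|dx|=1.0353 1/|dy|=3.8637
    cross x-line → (2,5), t=0.6522
    cross x-line → (1,5), t=1.6875
    cross y-line → (1,6), t=2.6660
    cross x-line → (0,6), t=2.7228 (wall)
  → r_2 = 2.7228
beam 3: φ=90°, α=255°
  d=(-0.2588,-0.9659)  start (3,5)  tX=2.4341 tY=0.3209  stride 1/|dx|=3.8637 1/|dy|=1.0353
    cross y-line → (3,4), t=0.3209
    cross y-line → (3,3), t=1.3562
    cross y-line → (3,2), t=2.3915
    cross x-line → (2,2), t=2.4341
    cross y-line → (2,1), t=3.4268
    cross y-line → (2,0), t=4.4620 (wall)
  → r_3 = 4.4620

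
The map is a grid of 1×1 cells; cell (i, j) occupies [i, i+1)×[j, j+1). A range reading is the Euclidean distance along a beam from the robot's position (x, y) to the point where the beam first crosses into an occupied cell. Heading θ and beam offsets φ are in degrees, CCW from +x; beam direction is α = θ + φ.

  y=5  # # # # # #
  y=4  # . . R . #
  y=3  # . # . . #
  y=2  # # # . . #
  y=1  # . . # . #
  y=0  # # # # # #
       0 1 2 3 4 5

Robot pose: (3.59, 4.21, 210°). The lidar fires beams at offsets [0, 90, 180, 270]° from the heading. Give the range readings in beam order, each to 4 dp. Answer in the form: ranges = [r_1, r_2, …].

beam 1: φ=0°, α=210°
  dir = (cos 210°, sin 210°) = (-0.8660, -0.5000); from cell (3,4)
  next x-line at t=0.6813, next y-line at t=0.4200; Δt_x=1.1547, Δt_y=2.0000
    y: enter (3,3) at t=0.4200
    x: enter (2,3) at t=0.6813 ← occupied
  → r_1 = 0.6813
beam 2: φ=90°, α=300°
  dir = (cos 300°, sin 300°) = (0.5000, -0.8660); from cell (3,4)
  next x-line at t=0.8200, next y-line at t=0.2425; Δt_x=2.0000, Δt_y=1.1547
    y: enter (3,3) at t=0.2425
    x: enter (4,3) at t=0.8200
    y: enter (4,2) at t=1.3972
    y: enter (4,1) at t=2.5519
    x: enter (5,1) at t=2.8200 ← occupied
  → r_2 = 2.8200
beam 3: φ=180°, α=30°
  dir = (cos 30°, sin 30°) = (0.8660, 0.5000); from cell (3,4)
  next x-line at t=0.4734, next y-line at t=1.5800; Δt_x=1.1547, Δt_y=2.0000
    x: enter (4,4) at t=0.4734
    y: enter (4,5) at t=1.5800 ← occupied
  → r_3 = 1.5800
beam 4: φ=270°, α=120°
  dir = (cos 120°, sin 120°) = (-0.5000, 0.8660); from cell (3,4)
  next x-line at t=1.1800, next y-line at t=0.9122; Δt_x=2.0000, Δt_y=1.1547
    y: enter (3,5) at t=0.9122 ← occupied
  → r_4 = 0.9122

ranges = [0.6813, 2.8200, 1.5800, 0.9122]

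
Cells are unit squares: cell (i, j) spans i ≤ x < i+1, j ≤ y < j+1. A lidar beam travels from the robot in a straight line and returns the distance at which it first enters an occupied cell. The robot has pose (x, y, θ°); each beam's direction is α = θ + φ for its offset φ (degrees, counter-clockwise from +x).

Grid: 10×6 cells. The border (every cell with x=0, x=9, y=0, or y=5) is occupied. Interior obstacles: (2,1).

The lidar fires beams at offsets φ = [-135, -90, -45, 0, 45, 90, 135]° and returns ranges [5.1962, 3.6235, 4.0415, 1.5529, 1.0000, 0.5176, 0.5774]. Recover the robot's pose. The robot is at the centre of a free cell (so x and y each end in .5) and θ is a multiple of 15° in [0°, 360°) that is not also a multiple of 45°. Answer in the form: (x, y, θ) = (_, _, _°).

The pose lattice has 31·16 = 496 candidates. Test each by forward raycasting.
  (1.5, 3.5, 120°): beam 1 = 7.7646 ≠ 5.1962 ✗
  (6.5, 3.5, 210°): beam 1 = 1.5529 ≠ 5.1962 ✗
  (3.5, 1.5, 300°): beam 1 = 0.5176 ≠ 5.1962 ✗
  (8.5, 3.5, 15°): beam 1 = 2.8868 ≠ 5.1962 ✗
  …
  (4.5, 1.5, 165°): r_1=5.1962, r_2=3.6235, r_3=4.0415, r_4=1.5529, r_5=1.0000, r_6=0.5176, r_7=0.5774 — all match ✓
No second candidate reproduces the full scan.

(x, y, θ) = (4.5, 1.5, 165°)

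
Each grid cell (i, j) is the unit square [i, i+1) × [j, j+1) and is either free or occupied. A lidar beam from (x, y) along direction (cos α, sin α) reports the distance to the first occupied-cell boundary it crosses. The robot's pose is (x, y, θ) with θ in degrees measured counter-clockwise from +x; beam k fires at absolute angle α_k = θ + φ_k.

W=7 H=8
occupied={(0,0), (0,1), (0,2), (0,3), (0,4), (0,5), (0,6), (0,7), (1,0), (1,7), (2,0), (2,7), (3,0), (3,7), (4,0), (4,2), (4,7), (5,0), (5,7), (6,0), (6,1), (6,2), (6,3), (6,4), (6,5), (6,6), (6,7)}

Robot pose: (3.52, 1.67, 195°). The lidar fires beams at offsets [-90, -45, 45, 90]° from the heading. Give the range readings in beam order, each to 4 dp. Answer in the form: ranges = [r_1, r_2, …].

ranges = [5.5180, 2.9098, 0.7736, 0.6936]

beam 1: φ=-90°, α=105°
  dir = (cos 105°, sin 105°) = (-0.2588, 0.9659); from cell (3,1)
  next x-line at t=2.0091, next y-line at t=0.3416; Δt_x=3.8637, Δt_y=1.0353
    y: enter (3,2) at t=0.3416
    y: enter (3,3) at t=1.3769
    x: enter (2,3) at t=2.0091
    y: enter (2,4) at t=2.4122
    y: enter (2,5) at t=3.4475
    y: enter (2,6) at t=4.4827
    y: enter (2,7) at t=5.5180 ← occupied
  → r_1 = 5.5180
beam 2: φ=-45°, α=150°
  dir = (cos 150°, sin 150°) = (-0.8660, 0.5000); from cell (3,1)
  next x-line at t=0.6004, next y-line at t=0.6600; Δt_x=1.1547, Δt_y=2.0000
    x: enter (2,1) at t=0.6004
    y: enter (2,2) at t=0.6600
    x: enter (1,2) at t=1.7551
    y: enter (1,3) at t=2.6600
    x: enter (0,3) at t=2.9098 ← occupied
  → r_2 = 2.9098
beam 3: φ=45°, α=240°
  dir = (cos 240°, sin 240°) = (-0.5000, -0.8660); from cell (3,1)
  next x-line at t=1.0400, next y-line at t=0.7736; Δt_x=2.0000, Δt_y=1.1547
    y: enter (3,0) at t=0.7736 ← occupied
  → r_3 = 0.7736
beam 4: φ=90°, α=285°
  dir = (cos 285°, sin 285°) = (0.2588, -0.9659); from cell (3,1)
  next x-line at t=1.8546, next y-line at t=0.6936; Δt_x=3.8637, Δt_y=1.0353
    y: enter (3,0) at t=0.6936 ← occupied
  → r_4 = 0.6936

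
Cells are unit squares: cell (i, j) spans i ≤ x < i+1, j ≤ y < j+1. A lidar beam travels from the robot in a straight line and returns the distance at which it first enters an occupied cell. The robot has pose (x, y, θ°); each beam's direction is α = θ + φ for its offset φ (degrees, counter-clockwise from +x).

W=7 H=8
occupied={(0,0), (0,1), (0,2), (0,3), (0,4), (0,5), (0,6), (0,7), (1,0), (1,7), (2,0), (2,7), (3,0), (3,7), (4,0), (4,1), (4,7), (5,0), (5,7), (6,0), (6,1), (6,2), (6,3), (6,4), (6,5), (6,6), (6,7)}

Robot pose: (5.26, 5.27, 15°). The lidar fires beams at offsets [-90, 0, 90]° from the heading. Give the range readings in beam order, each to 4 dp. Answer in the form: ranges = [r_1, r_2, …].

ranges = [2.8591, 0.7661, 1.7910]

beam 1: φ=-90°, α=285°
  direction (0.2588, -0.9659); cell (5,5); t to first gridline: x 2.8591, y 0.2795 (then +3.8637 / +1.0353)
    (5,4) via y @ 0.2795
    (5,3) via y @ 1.3148
    (5,2) via y @ 2.3501
    (6,2) via x @ 2.8591  # hit
  → r_1 = 2.8591
beam 2: φ=0°, α=15°
  direction (0.9659, 0.2588); cell (5,5); t to first gridline: x 0.7661, y 2.8205 (then +1.0353 / +3.8637)
    (6,5) via x @ 0.7661  # hit
  → r_2 = 0.7661
beam 3: φ=90°, α=105°
  direction (-0.2588, 0.9659); cell (5,5); t to first gridline: x 1.0046, y 0.7558 (then +3.8637 / +1.0353)
    (5,6) via y @ 0.7558
    (4,6) via x @ 1.0046
    (4,7) via y @ 1.7910  # hit
  → r_3 = 1.7910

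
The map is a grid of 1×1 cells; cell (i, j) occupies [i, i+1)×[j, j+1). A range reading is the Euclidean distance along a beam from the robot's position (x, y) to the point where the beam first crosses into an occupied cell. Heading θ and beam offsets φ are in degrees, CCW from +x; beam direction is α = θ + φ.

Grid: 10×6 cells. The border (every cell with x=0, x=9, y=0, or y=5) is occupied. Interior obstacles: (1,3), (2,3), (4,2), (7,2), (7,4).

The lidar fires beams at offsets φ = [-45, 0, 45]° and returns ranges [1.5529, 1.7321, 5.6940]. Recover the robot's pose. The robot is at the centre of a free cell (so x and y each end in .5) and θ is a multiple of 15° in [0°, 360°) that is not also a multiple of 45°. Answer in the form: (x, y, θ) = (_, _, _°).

(x, y, θ) = (6.5, 3.5, 120°)

The pose lattice has 27·16 = 432 candidates. Test each by forward raycasting.
  (7.5, 1.5, 285°): beam 1 = 0.5774 ≠ 1.5529 ✗
  (5.5, 4.5, 330°): beam 1 = 3.6235 ≠ 1.5529 ✗
  (6.5, 2.5, 255°): beam 1 = 3.0000 ≠ 1.5529 ✗
  (2.5, 1.5, 30°): beam 1 = 1.9319 ≠ 1.5529 ✗
  …
  (6.5, 3.5, 120°): r_1=1.5529, r_2=1.7321, r_3=5.6940 — all match ✓
No second candidate reproduces the full scan.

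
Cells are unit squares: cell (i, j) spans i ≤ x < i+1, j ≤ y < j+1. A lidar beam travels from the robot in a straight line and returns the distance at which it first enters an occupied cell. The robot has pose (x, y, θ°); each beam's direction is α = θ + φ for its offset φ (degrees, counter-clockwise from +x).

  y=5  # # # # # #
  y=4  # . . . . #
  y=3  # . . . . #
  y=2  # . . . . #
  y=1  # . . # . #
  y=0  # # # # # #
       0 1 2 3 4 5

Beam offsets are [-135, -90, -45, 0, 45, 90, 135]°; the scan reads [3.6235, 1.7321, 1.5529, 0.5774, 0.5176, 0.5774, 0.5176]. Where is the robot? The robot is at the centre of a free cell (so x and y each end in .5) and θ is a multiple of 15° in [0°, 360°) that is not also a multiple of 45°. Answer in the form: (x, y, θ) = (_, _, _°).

Candidates: 15 free-cell centres × 16 headings = 240 poses. Raycast each; keep the one whose scan matches to 4 dp.
  (4.5, 2.5, 165°): beam 1 = 0.5774 ≠ 3.6235 ✗
  (2.5, 2.5, 210°): beam 1 = 2.5882 ≠ 3.6235 ✗
  (3.5, 3.5, 30°): beam 1 = 1.5529 ≠ 3.6235 ✗
  …
  (2.5, 1.5, 240°): r_1=3.6235, r_2=1.7321, r_3=1.5529, r_4=0.5774, r_5=0.5176, r_6=0.5774, r_7=0.5176 — all match ✓
Unique over the lattice → pose = (2.5, 1.5, 240°).

(x, y, θ) = (2.5, 1.5, 240°)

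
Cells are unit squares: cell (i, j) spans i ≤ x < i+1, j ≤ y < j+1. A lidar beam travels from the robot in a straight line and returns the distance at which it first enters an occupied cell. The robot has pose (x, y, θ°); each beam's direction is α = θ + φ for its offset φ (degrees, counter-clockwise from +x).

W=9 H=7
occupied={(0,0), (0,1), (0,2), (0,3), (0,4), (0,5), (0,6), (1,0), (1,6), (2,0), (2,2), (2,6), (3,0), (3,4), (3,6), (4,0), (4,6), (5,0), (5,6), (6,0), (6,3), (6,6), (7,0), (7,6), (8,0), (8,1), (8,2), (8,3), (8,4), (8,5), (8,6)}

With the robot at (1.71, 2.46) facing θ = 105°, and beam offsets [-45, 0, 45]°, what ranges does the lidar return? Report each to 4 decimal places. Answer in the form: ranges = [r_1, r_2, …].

beam 1: φ=-45°, α=60°
  direction (0.5000, 0.8660); cell (1,2); t to first gridline: x 0.5800, y 0.6235 (then +2.0000 / +1.1547)
    (2,2) via x @ 0.5800  # hit
  → r_1 = 0.5800
beam 2: φ=0°, α=105°
  direction (-0.2588, 0.9659); cell (1,2); t to first gridline: x 2.7432, y 0.5590 (then +3.8637 / +1.0353)
    (1,3) via y @ 0.5590
    (1,4) via y @ 1.5943
    (1,5) via y @ 2.6296
    (0,5) via x @ 2.7432  # hit
  → r_2 = 2.7432
beam 3: φ=45°, α=150°
  direction (-0.8660, 0.5000); cell (1,2); t to first gridline: x 0.8198, y 1.0800 (then +1.1547 / +2.0000)
    (0,2) via x @ 0.8198  # hit
  → r_3 = 0.8198

ranges = [0.5800, 2.7432, 0.8198]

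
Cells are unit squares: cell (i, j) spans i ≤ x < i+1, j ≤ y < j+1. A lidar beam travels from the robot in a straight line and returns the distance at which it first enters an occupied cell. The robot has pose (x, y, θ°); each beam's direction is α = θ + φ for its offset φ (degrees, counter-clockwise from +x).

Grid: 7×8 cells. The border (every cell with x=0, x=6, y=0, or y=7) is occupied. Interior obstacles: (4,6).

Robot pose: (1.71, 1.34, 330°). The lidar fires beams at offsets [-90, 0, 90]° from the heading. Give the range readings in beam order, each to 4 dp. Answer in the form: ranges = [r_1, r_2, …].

beam 1: φ=-90°, α=240°
  d=(-0.5000,-0.8660)  start (1,1)  tX=1.4200 tY=0.3926  stride 1/|dx|=2.0000 1/|dy|=1.1547
    cross y-line → (1,0), t=0.3926 (wall)
  → r_1 = 0.3926
beam 2: φ=0°, α=330°
  d=(0.8660,-0.5000)  start (1,1)  tX=0.3349 tY=0.6800  stride 1/|dx|=1.1547 1/|dy|=2.0000
    cross x-line → (2,1), t=0.3349
    cross y-line → (2,0), t=0.6800 (wall)
  → r_2 = 0.6800
beam 3: φ=90°, α=60°
  d=(0.5000,0.8660)  start (1,1)  tX=0.5800 tY=0.7621  stride 1/|dx|=2.0000 1/|dy|=1.1547
    cross x-line → (2,1), t=0.5800
    cross y-line → (2,2), t=0.7621
    cross y-line → (2,3), t=1.9168
    cross x-line → (3,3), t=2.5800
    cross y-line → (3,4), t=3.0715
    cross y-line → (3,5), t=4.2262
    cross x-line → (4,5), t=4.5800
    cross y-line → (4,6), t=5.3809 (wall)
  → r_3 = 5.3809

ranges = [0.3926, 0.6800, 5.3809]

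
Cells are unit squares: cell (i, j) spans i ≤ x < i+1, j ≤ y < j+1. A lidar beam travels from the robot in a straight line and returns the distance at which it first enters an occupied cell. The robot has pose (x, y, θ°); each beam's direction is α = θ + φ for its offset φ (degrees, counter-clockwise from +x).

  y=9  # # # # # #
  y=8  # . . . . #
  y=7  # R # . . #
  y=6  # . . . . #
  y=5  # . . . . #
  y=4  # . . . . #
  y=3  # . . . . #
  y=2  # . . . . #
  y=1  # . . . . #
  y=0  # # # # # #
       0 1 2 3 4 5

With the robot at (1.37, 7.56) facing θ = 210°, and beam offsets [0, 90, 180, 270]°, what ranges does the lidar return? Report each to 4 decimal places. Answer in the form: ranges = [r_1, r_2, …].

beam 1: φ=0°, α=210°
  cosα=-0.8660 sinα=-0.5000 | (1,7) | tMaxX 0.4272 tMaxY 1.1200 | tΔX 1.1547 tΔY 2.0000
    t=0.4272 [x] (0,7) — stop
  → r_1 = 0.4272
beam 2: φ=90°, α=300°
  cosα=0.5000 sinα=-0.8660 | (1,7) | tMaxX 1.2600 tMaxY 0.6466 | tΔX 2.0000 tΔY 1.1547
    t=0.6466 [y] (1,6)
    t=1.2600 [x] (2,6)
    t=1.8013 [y] (2,5)
    t=2.9560 [y] (2,4)
    t=3.2600 [x] (3,4)
    t=4.1107 [y] (3,3)
    t=5.2600 [x] (4,3)
    t=5.2654 [y] (4,2)
    t=6.4201 [y] (4,1)
    t=7.2600 [x] (5,1) — stop
  → r_2 = 7.2600
beam 3: φ=180°, α=30°
  cosα=0.8660 sinα=0.5000 | (1,7) | tMaxX 0.7275 tMaxY 0.8800 | tΔX 1.1547 tΔY 2.0000
    t=0.7275 [x] (2,7) — stop
  → r_3 = 0.7275
beam 4: φ=270°, α=120°
  cosα=-0.5000 sinα=0.8660 | (1,7) | tMaxX 0.7400 tMaxY 0.5081 | tΔX 2.0000 tΔY 1.1547
    t=0.5081 [y] (1,8)
    t=0.7400 [x] (0,8) — stop
  → r_4 = 0.7400

ranges = [0.4272, 7.2600, 0.7275, 0.7400]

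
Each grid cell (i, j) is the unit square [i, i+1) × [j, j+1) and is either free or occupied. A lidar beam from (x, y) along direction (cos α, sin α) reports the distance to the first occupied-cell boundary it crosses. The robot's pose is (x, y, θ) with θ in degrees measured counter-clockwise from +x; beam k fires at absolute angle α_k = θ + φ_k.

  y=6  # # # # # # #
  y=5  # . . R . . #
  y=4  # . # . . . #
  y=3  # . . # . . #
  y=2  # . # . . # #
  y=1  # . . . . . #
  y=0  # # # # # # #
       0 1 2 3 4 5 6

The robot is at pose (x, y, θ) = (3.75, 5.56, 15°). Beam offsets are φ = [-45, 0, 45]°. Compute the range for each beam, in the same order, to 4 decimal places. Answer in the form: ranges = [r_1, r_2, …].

beam 1: φ=-45°, α=330°
  cosα=0.8660 sinα=-0.5000 | (3,5) | tMaxX 0.2887 tMaxY 1.1200 | tΔX 1.1547 tΔY 2.0000
    t=0.2887 [x] (4,5)
    t=1.1200 [y] (4,4)
    t=1.4434 [x] (5,4)
    t=2.5981 [x] (6,4) — stop
  → r_1 = 2.5981
beam 2: φ=0°, α=15°
  cosα=0.9659 sinα=0.2588 | (3,5) | tMaxX 0.2588 tMaxY 1.7000 | tΔX 1.0353 tΔY 3.8637
    t=0.2588 [x] (4,5)
    t=1.2941 [x] (5,5)
    t=1.7000 [y] (5,6) — stop
  → r_2 = 1.7000
beam 3: φ=45°, α=60°
  cosα=0.5000 sinα=0.8660 | (3,5) | tMaxX 0.5000 tMaxY 0.5081 | tΔX 2.0000 tΔY 1.1547
    t=0.5000 [x] (4,5)
    t=0.5081 [y] (4,6) — stop
  → r_3 = 0.5081

ranges = [2.5981, 1.7000, 0.5081]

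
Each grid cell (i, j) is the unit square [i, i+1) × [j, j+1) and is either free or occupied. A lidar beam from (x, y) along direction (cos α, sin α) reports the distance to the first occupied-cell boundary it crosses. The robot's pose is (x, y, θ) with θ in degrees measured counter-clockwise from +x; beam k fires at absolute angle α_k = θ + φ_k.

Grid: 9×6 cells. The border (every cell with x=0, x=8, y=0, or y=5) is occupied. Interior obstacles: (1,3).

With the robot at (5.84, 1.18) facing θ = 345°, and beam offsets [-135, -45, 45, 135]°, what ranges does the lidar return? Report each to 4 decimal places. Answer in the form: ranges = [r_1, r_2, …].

beam 1: φ=-135°, α=210°
  d=(-0.8660,-0.5000)  start (5,1)  tX=0.9699 tY=0.3600  stride 1/|dx|=1.1547 1/|dy|=2.0000
    cross y-line → (5,0), t=0.3600 (wall)
  → r_1 = 0.3600
beam 2: φ=-45°, α=300°
  d=(0.5000,-0.8660)  start (5,1)  tX=0.3200 tY=0.2078  stride 1/|dx|=2.0000 1/|dy|=1.1547
    cross y-line → (5,0), t=0.2078 (wall)
  → r_2 = 0.2078
beam 3: φ=45°, α=30°
  d=(0.8660,0.5000)  start (5,1)  tX=0.1848 tY=1.6400  stride 1/|dx|=1.1547 1/|dy|=2.0000
    cross x-line → (6,1), t=0.1848
    cross x-line → (7,1), t=1.3395
    cross y-line → (7,2), t=1.6400
    cross x-line → (8,2), t=2.4942 (wall)
  → r_3 = 2.4942
beam 4: φ=135°, α=120°
  d=(-0.5000,0.8660)  start (5,1)  tX=1.6800 tY=0.9469  stride 1/|dx|=2.0000 1/|dy|=1.1547
    cross y-line → (5,2), t=0.9469
    cross x-line → (4,2), t=1.6800
    cross y-line → (4,3), t=2.1016
    cross y-line → (4,4), t=3.2563
    cross x-line → (3,4), t=3.6800
    cross y-line → (3,5), t=4.4110 (wall)
  → r_4 = 4.4110

ranges = [0.3600, 0.2078, 2.4942, 4.4110]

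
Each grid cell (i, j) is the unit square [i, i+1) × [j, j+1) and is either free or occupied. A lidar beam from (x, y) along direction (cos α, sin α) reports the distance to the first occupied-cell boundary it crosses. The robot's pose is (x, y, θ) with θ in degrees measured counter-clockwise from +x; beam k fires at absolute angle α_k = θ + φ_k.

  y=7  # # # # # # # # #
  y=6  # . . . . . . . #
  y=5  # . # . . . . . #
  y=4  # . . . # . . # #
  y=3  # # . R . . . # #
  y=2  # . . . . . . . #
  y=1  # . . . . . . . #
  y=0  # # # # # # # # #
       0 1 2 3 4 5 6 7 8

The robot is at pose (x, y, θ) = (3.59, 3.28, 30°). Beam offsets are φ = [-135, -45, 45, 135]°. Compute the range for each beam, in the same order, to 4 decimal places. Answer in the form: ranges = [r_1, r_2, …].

beam 1: φ=-135°, α=255°
  direction (-0.2588, -0.9659); cell (3,3); t to first gridline: x 2.2796, y 0.2899 (then +3.8637 / +1.0353)
    (3,2) via y @ 0.2899
    (3,1) via y @ 1.3252
    (2,1) via x @ 2.2796
    (2,0) via y @ 2.3604  # hit
  → r_1 = 2.3604
beam 2: φ=-45°, α=345°
  direction (0.9659, -0.2588); cell (3,3); t to first gridline: x 0.4245, y 1.0818 (then +1.0353 / +3.8637)
    (4,3) via x @ 0.4245
    (4,2) via y @ 1.0818
    (5,2) via x @ 1.4597
    (6,2) via x @ 2.4950
    (7,2) via x @ 3.5303
    (8,2) via x @ 4.5656  # hit
  → r_2 = 4.5656
beam 3: φ=45°, α=75°
  direction (0.2588, 0.9659); cell (3,3); t to first gridline: x 1.5841, y 0.7454 (then +3.8637 / +1.0353)
    (3,4) via y @ 0.7454
    (4,4) via x @ 1.5841  # hit
  → r_3 = 1.5841
beam 4: φ=135°, α=165°
  direction (-0.9659, 0.2588); cell (3,3); t to first gridline: x 0.6108, y 2.7819 (then +1.0353 / +3.8637)
    (2,3) via x @ 0.6108
    (1,3) via x @ 1.6461  # hit
  → r_4 = 1.6461

ranges = [2.3604, 4.5656, 1.5841, 1.6461]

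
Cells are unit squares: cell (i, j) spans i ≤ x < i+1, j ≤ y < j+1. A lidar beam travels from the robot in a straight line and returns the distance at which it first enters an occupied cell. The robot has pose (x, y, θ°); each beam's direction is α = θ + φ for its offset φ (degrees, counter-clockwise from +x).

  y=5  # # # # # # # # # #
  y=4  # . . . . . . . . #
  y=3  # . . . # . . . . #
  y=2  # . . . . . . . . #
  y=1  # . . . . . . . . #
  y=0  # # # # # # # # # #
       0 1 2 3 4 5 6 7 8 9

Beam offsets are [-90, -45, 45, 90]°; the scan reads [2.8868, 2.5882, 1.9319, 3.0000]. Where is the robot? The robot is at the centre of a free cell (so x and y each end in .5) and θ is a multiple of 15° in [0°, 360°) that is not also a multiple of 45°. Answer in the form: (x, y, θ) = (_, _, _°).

(x, y, θ) = (6.5, 2.5, 120°)

Enumerate (i+0.5, j+0.5, θ) over the 31 free cells and 16 admissible headings. For each, cast all 4 beams and compare to the given ranges.
  (5.5, 4.5, 60°): beam 1 = 4.0415 ≠ 2.8868 ✗
  (1.5, 2.5, 285°): beam 1 = 0.5176 ≠ 2.8868 ✗
  (2.5, 3.5, 300°): beam 1 = 1.7321 ≠ 2.8868 ✗
  (6.5, 3.5, 345°): beam 1 = 2.5882 ≠ 2.8868 ✗
  …
  (6.5, 2.5, 120°): r_1=2.8868, r_2=2.5882, r_3=1.9319, r_4=3.0000 — all match ✓
Unique over the lattice → pose = (6.5, 2.5, 120°).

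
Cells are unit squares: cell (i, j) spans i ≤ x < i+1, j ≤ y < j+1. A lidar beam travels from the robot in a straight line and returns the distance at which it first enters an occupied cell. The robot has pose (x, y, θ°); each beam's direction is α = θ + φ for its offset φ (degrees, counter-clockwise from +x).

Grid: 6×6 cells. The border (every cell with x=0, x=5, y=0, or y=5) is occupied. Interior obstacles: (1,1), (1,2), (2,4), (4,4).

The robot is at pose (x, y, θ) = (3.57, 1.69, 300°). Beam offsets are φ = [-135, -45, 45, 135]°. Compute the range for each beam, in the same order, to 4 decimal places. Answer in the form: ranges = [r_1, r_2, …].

ranges = [1.6254, 0.7143, 1.4804, 2.3915]

beam 1: φ=-135°, α=165°
  d=(-0.9659,0.2588)  start (3,1)  tX=0.5901 tY=1.1977  stride 1/|dx|=1.0353 1/|dy|=3.8637
    cross x-line → (2,1), t=0.5901
    cross y-line → (2,2), t=1.1977
    cross x-line → (1,2), t=1.6254 (wall)
  → r_1 = 1.6254
beam 2: φ=-45°, α=255°
  d=(-0.2588,-0.9659)  start (3,1)  tX=2.2023 tY=0.7143  stride 1/|dx|=3.8637 1/|dy|=1.0353
    cross y-line → (3,0), t=0.7143 (wall)
  → r_2 = 0.7143
beam 3: φ=45°, α=345°
  d=(0.9659,-0.2588)  start (3,1)  tX=0.4452 tY=2.6660  stride 1/|dx|=1.0353 1/|dy|=3.8637
    cross x-line → (4,1), t=0.4452
    cross x-line → (5,1), t=1.4804 (wall)
  → r_3 = 1.4804
beam 4: φ=135°, α=75°
  d=(0.2588,0.9659)  start (3,1)  tX=1.6614 tY=0.3209  stride 1/|dx|=3.8637 1/|dy|=1.0353
    cross y-line → (3,2), t=0.3209
    cross y-line → (3,3), t=1.3562
    cross x-line → (4,3), t=1.6614
    cross y-line → (4,4), t=2.3915 (wall)
  → r_4 = 2.3915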